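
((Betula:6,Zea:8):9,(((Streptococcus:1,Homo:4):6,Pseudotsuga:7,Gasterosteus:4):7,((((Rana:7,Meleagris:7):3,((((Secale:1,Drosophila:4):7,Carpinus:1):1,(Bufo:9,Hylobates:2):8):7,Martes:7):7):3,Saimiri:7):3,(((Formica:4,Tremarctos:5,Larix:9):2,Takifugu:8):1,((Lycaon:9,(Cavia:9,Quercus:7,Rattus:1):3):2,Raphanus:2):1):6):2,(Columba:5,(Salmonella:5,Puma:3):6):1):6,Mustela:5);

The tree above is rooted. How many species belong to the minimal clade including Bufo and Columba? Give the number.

25

The MRCA of Bufo and Columba is the node subtending (((Streptococcus,Homo),Pseudotsuga,Gasterosteus),((((Rana,Meleagris),((((Secale,Drosophila),Carpinus),(Bufo,Hylobates)),Martes)),Saimiri),(((Formica,Tremarctos,Larix),Takifugu),((Lycaon,(Cavia,Quercus,Rattus)),Raphanus))),(Columba,(Salmonella,Puma))).
That clade contains 25 terminal taxa: Bufo, Carpinus, Cavia, Columba, Drosophila, Formica, Gasterosteus, Homo, Hylobates, Larix, Lycaon, Martes, Meleagris, Pseudotsuga, Puma, Quercus, Rana, Raphanus, Rattus, Saimiri, Salmonella, Secale, Streptococcus, Takifugu, Tremarctos.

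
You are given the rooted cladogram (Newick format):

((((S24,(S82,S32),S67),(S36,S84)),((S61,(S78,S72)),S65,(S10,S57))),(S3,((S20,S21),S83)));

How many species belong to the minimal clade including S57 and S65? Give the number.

6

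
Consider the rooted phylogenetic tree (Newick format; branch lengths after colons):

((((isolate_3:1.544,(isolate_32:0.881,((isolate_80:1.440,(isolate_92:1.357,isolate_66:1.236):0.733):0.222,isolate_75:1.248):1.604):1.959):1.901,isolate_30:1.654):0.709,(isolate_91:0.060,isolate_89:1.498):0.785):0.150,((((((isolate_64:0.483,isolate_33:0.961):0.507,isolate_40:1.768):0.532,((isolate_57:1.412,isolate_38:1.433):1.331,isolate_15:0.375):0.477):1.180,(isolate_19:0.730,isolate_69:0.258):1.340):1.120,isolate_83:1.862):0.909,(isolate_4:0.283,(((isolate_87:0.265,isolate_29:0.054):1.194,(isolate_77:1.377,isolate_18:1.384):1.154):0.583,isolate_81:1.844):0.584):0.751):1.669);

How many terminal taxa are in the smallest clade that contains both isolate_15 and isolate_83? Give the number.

The MRCA of isolate_15 and isolate_83 is the node subtending (((((isolate_64,isolate_33),isolate_40),((isolate_57,isolate_38),isolate_15)),(isolate_19,isolate_69)),isolate_83).
That clade contains 9 terminal taxa: isolate_15, isolate_19, isolate_33, isolate_38, isolate_40, isolate_57, isolate_64, isolate_69, isolate_83.

9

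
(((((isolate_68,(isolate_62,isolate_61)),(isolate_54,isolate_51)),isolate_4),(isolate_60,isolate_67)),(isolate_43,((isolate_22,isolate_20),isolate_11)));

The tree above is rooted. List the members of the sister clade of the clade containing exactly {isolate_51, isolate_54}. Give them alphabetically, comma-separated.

The clade containing exactly {isolate_51, isolate_54} attaches to the tree at the node subtending ((isolate_68,(isolate_62,isolate_61)),(isolate_54,isolate_51)).
The other lineage descending from that same node — the sister group — is (isolate_68,(isolate_62,isolate_61)); its 3 tips in alphabetical order are the answer.

isolate_61, isolate_62, isolate_68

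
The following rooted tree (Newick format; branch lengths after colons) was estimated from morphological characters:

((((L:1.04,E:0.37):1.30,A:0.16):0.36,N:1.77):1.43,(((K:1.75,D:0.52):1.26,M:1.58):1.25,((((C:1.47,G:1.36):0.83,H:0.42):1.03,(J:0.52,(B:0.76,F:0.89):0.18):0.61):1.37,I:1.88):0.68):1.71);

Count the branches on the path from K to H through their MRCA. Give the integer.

7

The MRCA of K and H is the node subtending (((K,D),M),((((C,G),H),(J,(B,F))),I)).
From K up to that node: 3 branches. From H up to the same node: 4 branches. Total: 3 + 4 = 7.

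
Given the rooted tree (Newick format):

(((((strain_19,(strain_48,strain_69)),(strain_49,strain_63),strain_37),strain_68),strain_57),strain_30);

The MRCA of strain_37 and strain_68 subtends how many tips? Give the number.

The MRCA of strain_37 and strain_68 is the node subtending (((strain_19,(strain_48,strain_69)),(strain_49,strain_63),strain_37),strain_68).
That clade contains 7 terminal taxa: strain_19, strain_37, strain_48, strain_49, strain_63, strain_68, strain_69.

7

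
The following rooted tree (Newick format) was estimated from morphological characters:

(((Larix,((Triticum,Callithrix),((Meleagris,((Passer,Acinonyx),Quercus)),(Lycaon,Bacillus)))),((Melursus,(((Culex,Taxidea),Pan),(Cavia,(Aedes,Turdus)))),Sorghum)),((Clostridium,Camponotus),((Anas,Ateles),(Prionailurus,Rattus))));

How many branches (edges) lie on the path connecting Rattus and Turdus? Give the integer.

The MRCA of Rattus and Turdus is the root of the tree.
From Rattus up to that node: 4 branches. From Turdus up to the same node: 7 branches. Total: 4 + 7 = 11.

11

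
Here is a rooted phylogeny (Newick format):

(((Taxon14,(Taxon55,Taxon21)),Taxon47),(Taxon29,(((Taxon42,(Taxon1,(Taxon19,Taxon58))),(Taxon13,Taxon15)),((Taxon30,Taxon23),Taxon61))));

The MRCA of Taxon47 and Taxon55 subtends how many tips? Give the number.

4

The MRCA of Taxon47 and Taxon55 is the node subtending ((Taxon14,(Taxon55,Taxon21)),Taxon47).
That clade contains 4 terminal taxa: Taxon14, Taxon21, Taxon47, Taxon55.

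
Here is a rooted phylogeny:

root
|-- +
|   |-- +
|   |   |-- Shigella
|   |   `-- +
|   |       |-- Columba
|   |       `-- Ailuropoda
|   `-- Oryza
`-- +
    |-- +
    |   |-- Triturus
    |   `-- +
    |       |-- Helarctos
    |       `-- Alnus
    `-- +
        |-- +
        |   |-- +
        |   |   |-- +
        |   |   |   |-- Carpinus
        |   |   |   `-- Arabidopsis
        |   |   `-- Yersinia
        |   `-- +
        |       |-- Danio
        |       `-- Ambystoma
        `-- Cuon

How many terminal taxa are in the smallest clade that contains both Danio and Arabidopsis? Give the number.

5

The MRCA of Danio and Arabidopsis is the node subtending (((Carpinus,Arabidopsis),Yersinia),(Danio,Ambystoma)).
That clade contains 5 terminal taxa: Ambystoma, Arabidopsis, Carpinus, Danio, Yersinia.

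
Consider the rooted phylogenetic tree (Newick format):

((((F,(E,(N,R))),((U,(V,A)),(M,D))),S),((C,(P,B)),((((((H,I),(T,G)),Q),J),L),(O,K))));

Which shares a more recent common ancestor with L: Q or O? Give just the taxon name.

The MRCA of L and Q subtends (((((H,I),(T,G)),Q),J),L) (7 taxa).
The MRCA of L and O subtends ((((((H,I),(T,G)),Q),J),L),(O,K)) (9 taxa).
The first is nested inside the second, so L shares a more recent common ancestor with Q.

Q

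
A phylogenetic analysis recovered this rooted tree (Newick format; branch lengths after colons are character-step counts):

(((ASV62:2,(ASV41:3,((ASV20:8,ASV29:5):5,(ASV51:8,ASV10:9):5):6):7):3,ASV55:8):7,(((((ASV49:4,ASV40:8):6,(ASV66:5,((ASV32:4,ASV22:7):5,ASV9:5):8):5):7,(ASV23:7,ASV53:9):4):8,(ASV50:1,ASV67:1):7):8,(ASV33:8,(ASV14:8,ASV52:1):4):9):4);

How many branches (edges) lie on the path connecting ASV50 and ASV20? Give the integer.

10

The MRCA of ASV50 and ASV20 is the root of the tree.
From ASV50 up to that node: 4 branches. From ASV20 up to the same node: 6 branches. Total: 4 + 6 = 10.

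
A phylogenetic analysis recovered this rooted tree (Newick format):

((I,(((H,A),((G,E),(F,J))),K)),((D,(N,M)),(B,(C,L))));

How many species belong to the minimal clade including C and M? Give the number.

6

The MRCA of C and M is the node subtending ((D,(N,M)),(B,(C,L))).
That clade contains 6 terminal taxa: B, C, D, L, M, N.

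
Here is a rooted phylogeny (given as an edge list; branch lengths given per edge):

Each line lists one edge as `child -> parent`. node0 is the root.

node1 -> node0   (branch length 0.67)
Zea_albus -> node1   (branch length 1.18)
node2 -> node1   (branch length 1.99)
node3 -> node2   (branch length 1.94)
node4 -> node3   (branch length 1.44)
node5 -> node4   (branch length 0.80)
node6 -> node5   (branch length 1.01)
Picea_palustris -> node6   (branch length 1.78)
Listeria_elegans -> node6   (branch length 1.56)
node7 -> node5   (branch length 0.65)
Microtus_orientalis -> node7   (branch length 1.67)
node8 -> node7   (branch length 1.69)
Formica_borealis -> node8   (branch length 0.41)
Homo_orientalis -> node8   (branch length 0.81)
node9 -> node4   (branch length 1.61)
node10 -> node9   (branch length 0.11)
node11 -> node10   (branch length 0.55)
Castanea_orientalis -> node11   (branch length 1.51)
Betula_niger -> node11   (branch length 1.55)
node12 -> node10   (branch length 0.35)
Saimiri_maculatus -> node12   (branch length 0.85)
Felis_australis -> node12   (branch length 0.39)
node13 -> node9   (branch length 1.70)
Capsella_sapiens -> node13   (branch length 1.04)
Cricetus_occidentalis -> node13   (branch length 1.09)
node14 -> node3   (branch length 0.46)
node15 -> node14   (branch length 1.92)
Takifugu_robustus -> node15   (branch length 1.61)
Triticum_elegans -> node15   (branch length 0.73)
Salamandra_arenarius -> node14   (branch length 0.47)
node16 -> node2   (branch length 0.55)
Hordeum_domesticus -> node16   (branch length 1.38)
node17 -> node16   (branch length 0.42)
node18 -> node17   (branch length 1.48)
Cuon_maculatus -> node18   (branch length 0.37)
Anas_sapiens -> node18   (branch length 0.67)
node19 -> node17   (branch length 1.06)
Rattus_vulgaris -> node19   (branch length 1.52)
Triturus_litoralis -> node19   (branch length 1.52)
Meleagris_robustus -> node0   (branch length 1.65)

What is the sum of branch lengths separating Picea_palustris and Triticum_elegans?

The path runs Picea_palustris → … → MRCA → … → Triticum_elegans; the MRCA is the node subtending ((((Picea_palustris,Listeria_elegans),(Microtus_orientalis,(Formica_borealis,Homo_orientalis))),(((Castanea_orientalis,Betula_niger),(Saimiri_maculatus,Felis_australis)),(Capsella_sapiens,Cricetus_occidentalis))),((Takifugu_robustus,Triticum_elegans),Salamandra_arenarius)).
Branch lengths along that path: 1.78 + 1.01 + 0.80 + 1.44 + 0.46 + 1.92 + 0.73 = 8.14.

8.14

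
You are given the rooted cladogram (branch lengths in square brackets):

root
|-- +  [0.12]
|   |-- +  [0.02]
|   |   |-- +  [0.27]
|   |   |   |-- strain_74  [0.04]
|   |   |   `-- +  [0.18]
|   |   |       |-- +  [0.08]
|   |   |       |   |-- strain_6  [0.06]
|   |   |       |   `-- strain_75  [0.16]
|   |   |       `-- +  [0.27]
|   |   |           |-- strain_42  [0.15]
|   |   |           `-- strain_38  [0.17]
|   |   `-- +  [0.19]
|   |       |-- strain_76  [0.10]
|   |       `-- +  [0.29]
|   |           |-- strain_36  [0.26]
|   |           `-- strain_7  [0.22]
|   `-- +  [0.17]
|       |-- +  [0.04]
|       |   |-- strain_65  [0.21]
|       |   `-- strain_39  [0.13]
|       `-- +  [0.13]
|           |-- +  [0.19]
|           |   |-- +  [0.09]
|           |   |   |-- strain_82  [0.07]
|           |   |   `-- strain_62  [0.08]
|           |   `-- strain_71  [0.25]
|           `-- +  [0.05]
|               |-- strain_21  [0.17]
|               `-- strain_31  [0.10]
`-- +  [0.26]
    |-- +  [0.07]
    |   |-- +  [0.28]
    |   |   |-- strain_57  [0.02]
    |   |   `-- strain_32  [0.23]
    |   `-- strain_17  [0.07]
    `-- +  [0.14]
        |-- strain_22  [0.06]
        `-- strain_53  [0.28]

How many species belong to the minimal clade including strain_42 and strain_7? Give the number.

8

The MRCA of strain_42 and strain_7 is the node subtending ((strain_74,((strain_6,strain_75),(strain_42,strain_38))),(strain_76,(strain_36,strain_7))).
That clade contains 8 terminal taxa: strain_36, strain_38, strain_42, strain_6, strain_7, strain_74, strain_75, strain_76.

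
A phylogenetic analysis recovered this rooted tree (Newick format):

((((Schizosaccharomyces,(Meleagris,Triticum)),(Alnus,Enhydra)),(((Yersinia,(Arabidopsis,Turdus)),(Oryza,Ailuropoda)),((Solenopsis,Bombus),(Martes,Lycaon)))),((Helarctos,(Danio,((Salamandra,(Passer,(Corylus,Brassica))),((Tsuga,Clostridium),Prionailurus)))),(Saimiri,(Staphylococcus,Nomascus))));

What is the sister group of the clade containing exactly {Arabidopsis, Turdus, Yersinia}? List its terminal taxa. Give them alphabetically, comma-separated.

The clade containing exactly {Arabidopsis, Turdus, Yersinia} attaches to the tree at the node subtending ((Yersinia,(Arabidopsis,Turdus)),(Oryza,Ailuropoda)).
The other lineage descending from that same node — the sister group — is (Oryza,Ailuropoda); its 2 tips in alphabetical order are the answer.

Ailuropoda, Oryza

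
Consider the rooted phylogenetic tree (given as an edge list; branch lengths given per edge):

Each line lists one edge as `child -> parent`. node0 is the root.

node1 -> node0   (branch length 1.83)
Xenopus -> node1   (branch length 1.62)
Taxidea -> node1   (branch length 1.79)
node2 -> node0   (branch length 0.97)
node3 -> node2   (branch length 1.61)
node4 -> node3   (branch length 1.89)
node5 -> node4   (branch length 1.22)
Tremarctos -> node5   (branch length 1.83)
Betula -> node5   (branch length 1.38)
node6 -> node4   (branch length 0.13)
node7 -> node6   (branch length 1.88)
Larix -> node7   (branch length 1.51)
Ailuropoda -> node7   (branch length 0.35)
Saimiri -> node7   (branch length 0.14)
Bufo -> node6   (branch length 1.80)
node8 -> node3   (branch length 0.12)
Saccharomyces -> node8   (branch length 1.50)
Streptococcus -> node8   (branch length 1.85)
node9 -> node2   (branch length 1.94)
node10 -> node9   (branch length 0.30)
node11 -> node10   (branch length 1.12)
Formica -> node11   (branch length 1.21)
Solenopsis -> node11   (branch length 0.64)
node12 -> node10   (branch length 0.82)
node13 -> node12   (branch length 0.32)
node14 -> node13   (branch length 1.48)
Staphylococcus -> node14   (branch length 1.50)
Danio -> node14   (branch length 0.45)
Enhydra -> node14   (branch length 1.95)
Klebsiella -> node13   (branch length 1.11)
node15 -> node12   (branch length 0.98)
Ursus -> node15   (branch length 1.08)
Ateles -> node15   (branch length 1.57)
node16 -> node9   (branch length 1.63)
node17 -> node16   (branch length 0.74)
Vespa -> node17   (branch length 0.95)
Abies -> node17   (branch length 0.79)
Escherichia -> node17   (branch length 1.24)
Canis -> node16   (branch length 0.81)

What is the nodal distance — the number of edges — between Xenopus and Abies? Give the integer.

The MRCA of Xenopus and Abies is the root of the tree.
From Xenopus up to that node: 2 branches. From Abies up to the same node: 5 branches. Total: 2 + 5 = 7.

7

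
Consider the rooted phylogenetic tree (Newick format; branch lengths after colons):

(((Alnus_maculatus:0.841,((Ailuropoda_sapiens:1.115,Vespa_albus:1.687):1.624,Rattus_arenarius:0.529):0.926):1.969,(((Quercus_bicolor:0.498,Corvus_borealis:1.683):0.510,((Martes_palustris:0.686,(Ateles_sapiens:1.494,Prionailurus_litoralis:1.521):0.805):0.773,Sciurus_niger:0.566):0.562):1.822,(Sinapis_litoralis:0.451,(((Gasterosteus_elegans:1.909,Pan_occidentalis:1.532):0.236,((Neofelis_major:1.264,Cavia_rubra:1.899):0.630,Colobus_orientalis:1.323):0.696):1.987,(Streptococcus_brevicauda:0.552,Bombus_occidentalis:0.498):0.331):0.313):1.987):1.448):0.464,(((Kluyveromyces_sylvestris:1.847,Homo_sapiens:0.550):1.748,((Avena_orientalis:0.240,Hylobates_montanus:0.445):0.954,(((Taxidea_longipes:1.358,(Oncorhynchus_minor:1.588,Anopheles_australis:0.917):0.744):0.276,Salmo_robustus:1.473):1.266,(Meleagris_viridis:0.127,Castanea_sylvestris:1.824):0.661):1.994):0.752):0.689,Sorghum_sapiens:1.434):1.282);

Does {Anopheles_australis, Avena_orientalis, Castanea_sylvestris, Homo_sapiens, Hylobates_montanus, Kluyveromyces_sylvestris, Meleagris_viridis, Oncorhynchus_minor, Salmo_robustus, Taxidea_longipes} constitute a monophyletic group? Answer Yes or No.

The most recent common ancestor of these taxa subtends ((Kluyveromyces_sylvestris,Homo_sapiens),((Avena_orientalis,Hylobates_montanus),(((Taxidea_longipes,(Oncorhynchus_minor,Anopheles_australis)),Salmo_robustus),(Meleagris_viridis,Castanea_sylvestris)))).
That clade has exactly 10 tips — every listed taxon and nothing else — so the group is monophyletic.

Yes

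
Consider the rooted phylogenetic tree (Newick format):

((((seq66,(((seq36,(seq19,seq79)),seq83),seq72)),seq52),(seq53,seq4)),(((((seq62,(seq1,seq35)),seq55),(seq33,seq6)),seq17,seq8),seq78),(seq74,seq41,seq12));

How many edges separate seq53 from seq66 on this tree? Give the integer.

5

The MRCA of seq53 and seq66 is the node subtending (((seq66,(((seq36,(seq19,seq79)),seq83),seq72)),seq52),(seq53,seq4)).
From seq53 up to that node: 2 branches. From seq66 up to the same node: 3 branches. Total: 2 + 3 = 5.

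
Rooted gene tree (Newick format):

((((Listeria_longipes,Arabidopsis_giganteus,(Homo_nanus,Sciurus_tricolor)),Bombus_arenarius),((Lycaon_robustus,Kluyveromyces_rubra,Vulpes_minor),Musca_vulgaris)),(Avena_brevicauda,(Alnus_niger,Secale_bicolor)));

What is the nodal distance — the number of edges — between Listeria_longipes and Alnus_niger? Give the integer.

The MRCA of Listeria_longipes and Alnus_niger is the root of the tree.
From Listeria_longipes up to that node: 4 branches. From Alnus_niger up to the same node: 3 branches. Total: 4 + 3 = 7.

7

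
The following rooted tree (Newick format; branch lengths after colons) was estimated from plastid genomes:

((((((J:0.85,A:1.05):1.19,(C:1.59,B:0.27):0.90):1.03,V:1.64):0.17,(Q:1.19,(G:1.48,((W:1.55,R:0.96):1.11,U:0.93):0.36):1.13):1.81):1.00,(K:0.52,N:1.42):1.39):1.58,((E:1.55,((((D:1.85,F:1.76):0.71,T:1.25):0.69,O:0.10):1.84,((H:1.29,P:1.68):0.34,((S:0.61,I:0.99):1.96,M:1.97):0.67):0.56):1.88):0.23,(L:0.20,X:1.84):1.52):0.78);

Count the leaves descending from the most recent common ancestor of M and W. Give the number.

24

The MRCA of M and W is the root, so the clade is the entire tree.
That clade contains 24 terminal taxa: A, B, C, D, E, F, G, H, I, J, K, L, M, N, O, P, Q, R, S, T, U, V, W, X.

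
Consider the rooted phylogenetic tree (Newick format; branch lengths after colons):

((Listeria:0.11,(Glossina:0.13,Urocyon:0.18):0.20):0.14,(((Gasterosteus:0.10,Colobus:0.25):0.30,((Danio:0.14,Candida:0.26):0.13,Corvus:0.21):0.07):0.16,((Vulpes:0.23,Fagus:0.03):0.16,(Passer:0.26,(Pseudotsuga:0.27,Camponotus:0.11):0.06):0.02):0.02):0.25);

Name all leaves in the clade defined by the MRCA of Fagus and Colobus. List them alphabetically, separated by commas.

Camponotus, Candida, Colobus, Corvus, Danio, Fagus, Gasterosteus, Passer, Pseudotsuga, Vulpes

Tracing Fagus: it sits inside (Vulpes,Fagus).
Tracing Colobus: it sits inside (Gasterosteus,Colobus).
The smallest clade enclosing both is (((Gasterosteus,Colobus),((Danio,Candida),Corvus)),((Vulpes,Fagus),(Passer,(Pseudotsuga,Camponotus)))); the answer is its 10 terminal taxa in alphabetical order.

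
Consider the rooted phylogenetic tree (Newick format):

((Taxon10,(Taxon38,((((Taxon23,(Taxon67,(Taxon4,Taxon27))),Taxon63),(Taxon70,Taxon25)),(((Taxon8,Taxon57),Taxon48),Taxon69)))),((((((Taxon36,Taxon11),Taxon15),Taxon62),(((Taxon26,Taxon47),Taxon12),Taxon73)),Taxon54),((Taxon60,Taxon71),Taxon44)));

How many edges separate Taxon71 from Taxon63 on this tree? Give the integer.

10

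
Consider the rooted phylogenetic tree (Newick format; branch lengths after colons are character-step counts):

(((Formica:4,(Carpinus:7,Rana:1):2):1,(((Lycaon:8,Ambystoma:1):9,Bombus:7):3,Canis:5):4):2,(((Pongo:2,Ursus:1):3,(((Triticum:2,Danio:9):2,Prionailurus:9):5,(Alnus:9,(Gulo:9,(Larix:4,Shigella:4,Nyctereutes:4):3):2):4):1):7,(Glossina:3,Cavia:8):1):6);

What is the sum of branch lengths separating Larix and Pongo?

19

The path runs Larix → … → MRCA → … → Pongo; the MRCA is the node subtending ((Pongo,Ursus),(((Triticum,Danio),Prionailurus),(Alnus,(Gulo,(Larix,Shigella,Nyctereutes))))).
Branch lengths along that path: 4 + 3 + 2 + 4 + 1 + 3 + 2 = 19.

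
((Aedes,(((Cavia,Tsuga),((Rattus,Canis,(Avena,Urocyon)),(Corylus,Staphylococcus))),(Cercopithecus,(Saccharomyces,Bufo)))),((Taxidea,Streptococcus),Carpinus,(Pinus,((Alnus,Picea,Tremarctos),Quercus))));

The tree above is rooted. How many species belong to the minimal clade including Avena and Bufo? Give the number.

11

The MRCA of Avena and Bufo is the node subtending (((Cavia,Tsuga),((Rattus,Canis,(Avena,Urocyon)),(Corylus,Staphylococcus))),(Cercopithecus,(Saccharomyces,Bufo))).
That clade contains 11 terminal taxa: Avena, Bufo, Canis, Cavia, Cercopithecus, Corylus, Rattus, Saccharomyces, Staphylococcus, Tsuga, Urocyon.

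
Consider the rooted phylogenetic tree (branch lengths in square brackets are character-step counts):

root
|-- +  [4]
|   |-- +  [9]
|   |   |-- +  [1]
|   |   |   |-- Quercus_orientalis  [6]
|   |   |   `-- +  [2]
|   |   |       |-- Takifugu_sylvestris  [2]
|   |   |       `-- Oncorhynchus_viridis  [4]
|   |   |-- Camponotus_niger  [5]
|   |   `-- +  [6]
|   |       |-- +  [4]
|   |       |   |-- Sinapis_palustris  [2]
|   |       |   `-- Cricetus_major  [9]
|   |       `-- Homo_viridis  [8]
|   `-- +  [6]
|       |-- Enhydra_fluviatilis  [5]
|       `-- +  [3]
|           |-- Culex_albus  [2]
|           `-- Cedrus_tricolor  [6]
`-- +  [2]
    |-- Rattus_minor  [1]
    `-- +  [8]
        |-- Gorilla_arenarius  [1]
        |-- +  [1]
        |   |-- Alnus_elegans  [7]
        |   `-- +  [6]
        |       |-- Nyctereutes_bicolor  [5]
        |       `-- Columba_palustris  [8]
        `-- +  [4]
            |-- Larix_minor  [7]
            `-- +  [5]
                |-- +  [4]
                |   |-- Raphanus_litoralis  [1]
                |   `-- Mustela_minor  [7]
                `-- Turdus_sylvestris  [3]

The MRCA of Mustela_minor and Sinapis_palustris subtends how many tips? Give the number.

19

The MRCA of Mustela_minor and Sinapis_palustris is the root, so the clade is the entire tree.
That clade contains 19 terminal taxa: Alnus_elegans, Camponotus_niger, Cedrus_tricolor, Columba_palustris, Cricetus_major, Culex_albus, Enhydra_fluviatilis, Gorilla_arenarius, Homo_viridis, Larix_minor, Mustela_minor, Nyctereutes_bicolor, Oncorhynchus_viridis, Quercus_orientalis, Raphanus_litoralis, Rattus_minor, Sinapis_palustris, Takifugu_sylvestris, Turdus_sylvestris.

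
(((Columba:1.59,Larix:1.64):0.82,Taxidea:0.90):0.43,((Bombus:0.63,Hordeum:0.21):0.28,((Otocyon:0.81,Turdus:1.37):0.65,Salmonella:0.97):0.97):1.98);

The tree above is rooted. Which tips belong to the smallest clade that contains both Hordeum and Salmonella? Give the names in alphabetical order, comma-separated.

Bombus, Hordeum, Otocyon, Salmonella, Turdus

Tracing Hordeum: it sits inside (Bombus,Hordeum).
Tracing Salmonella: it sits inside ((Otocyon,Turdus),Salmonella).
The smallest clade enclosing both is ((Bombus,Hordeum),((Otocyon,Turdus),Salmonella)); the answer is its 5 terminal taxa in alphabetical order.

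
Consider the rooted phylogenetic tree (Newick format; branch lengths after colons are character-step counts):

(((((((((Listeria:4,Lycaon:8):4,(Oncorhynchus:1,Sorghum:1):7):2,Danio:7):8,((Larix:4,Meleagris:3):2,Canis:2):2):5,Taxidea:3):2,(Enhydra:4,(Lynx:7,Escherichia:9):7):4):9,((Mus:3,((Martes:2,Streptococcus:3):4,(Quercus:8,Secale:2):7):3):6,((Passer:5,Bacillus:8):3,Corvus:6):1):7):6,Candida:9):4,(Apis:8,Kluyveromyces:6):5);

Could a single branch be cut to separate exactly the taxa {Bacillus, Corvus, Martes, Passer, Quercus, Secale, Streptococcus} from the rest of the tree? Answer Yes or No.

The MRCA of the listed taxa subtends ((Mus,((Martes,Streptococcus),(Quercus,Secale))),((Passer,Bacillus),Corvus)).
That clade also contains Mus, which is not in the proposed group, so the group is not monophyletic.

No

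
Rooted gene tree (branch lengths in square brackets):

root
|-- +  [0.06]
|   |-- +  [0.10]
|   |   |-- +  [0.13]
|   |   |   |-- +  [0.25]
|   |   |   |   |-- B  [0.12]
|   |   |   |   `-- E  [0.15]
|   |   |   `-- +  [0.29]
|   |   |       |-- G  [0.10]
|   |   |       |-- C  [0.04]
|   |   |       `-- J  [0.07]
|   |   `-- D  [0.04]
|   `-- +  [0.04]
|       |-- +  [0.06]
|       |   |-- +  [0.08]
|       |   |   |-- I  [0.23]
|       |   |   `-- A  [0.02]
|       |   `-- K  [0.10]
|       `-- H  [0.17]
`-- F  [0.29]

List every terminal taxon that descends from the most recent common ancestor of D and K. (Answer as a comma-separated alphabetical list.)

Tracing D: it sits inside (((B,E),(G,C,J)),D).
Tracing K: it sits inside ((I,A),K).
The smallest clade enclosing both is ((((B,E),(G,C,J)),D),(((I,A),K),H)); the answer is its 10 terminal taxa in alphabetical order.

A, B, C, D, E, G, H, I, J, K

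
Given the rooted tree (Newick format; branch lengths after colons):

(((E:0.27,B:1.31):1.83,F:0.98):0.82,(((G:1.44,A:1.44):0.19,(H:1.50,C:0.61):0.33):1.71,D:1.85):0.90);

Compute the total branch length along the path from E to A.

7.16

The path runs E → … → MRCA → … → A; the MRCA is the root of the tree.
Branch lengths along that path: 0.27 + 1.83 + 0.82 + 0.90 + 1.71 + 0.19 + 1.44 = 7.16.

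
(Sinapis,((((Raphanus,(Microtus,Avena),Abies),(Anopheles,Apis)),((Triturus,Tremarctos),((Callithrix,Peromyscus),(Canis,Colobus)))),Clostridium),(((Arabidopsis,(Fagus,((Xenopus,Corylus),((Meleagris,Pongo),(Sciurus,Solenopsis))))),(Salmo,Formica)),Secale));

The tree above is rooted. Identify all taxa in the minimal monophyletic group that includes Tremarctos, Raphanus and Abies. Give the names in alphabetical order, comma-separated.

Tracing Tremarctos: it sits inside (Triturus,Tremarctos).
Tracing Raphanus: it sits inside (Raphanus,(Microtus,Avena),Abies).
Tracing Abies: it sits inside (Raphanus,(Microtus,Avena),Abies).
The smallest clade enclosing all 3 is (((Raphanus,(Microtus,Avena),Abies),(Anopheles,Apis)),((Triturus,Tremarctos),((Callithrix,Peromyscus),(Canis,Colobus)))); the answer is its 12 terminal taxa in alphabetical order.

Abies, Anopheles, Apis, Avena, Callithrix, Canis, Colobus, Microtus, Peromyscus, Raphanus, Tremarctos, Triturus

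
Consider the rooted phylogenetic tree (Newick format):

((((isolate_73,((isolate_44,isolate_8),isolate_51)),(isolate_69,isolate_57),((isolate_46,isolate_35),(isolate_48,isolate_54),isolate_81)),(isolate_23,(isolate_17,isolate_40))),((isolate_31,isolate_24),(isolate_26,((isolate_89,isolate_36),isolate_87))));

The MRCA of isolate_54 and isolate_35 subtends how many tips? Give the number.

The MRCA of isolate_54 and isolate_35 is the node subtending ((isolate_46,isolate_35),(isolate_48,isolate_54),isolate_81).
That clade contains 5 terminal taxa: isolate_35, isolate_46, isolate_48, isolate_54, isolate_81.

5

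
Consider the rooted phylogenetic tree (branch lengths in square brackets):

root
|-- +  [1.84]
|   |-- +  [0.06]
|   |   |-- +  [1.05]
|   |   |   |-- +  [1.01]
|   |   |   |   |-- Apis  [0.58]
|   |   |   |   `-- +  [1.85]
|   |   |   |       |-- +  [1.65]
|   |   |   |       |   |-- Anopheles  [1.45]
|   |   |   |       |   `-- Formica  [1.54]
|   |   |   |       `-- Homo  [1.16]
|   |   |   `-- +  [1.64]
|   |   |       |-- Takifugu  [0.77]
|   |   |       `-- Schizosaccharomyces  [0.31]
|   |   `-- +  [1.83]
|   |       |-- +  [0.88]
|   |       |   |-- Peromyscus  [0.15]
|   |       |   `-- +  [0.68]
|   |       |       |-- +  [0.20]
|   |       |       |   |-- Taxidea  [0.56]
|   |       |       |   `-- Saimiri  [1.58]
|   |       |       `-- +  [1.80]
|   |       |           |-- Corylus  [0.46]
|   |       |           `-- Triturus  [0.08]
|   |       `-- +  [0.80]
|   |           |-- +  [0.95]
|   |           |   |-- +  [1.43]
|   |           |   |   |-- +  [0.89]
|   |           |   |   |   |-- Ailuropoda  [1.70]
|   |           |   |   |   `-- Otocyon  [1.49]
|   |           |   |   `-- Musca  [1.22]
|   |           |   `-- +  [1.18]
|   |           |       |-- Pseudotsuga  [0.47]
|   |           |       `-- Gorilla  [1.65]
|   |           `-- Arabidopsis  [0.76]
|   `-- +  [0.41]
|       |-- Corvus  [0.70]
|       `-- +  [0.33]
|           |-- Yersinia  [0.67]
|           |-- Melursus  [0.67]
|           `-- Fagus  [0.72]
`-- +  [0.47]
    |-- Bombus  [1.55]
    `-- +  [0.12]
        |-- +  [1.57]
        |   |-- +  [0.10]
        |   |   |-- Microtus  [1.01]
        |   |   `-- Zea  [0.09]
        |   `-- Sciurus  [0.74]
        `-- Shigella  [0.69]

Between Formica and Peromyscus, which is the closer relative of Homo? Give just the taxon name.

Formica

The MRCA of Homo and Formica subtends ((Anopheles,Formica),Homo) (3 taxa).
The MRCA of Homo and Peromyscus subtends (((Apis,((Anopheles,Formica),Homo)),(Takifugu,Schizosaccharomyces)),((Peromyscus,((Taxidea,Saimiri),(Corylus,Triturus))),((((Ailuropoda,Otocyon),Musca),(Pseudotsuga,Gorilla)),Arabidopsis))) (17 taxa).
The first is nested inside the second, so Homo shares a more recent common ancestor with Formica.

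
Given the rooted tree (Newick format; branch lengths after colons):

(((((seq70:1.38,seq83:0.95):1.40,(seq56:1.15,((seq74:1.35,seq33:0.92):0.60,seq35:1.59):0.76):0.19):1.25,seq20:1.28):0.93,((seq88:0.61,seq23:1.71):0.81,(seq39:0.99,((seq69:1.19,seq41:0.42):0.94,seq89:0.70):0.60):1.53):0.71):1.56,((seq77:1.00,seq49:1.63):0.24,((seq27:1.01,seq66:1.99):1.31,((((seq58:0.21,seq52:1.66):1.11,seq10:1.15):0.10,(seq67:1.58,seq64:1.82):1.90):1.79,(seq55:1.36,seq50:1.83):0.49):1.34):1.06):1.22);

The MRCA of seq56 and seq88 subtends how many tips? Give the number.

13

The MRCA of seq56 and seq88 is the node subtending ((((seq70,seq83),(seq56,((seq74,seq33),seq35))),seq20),((seq88,seq23),(seq39,((seq69,seq41),seq89)))).
That clade contains 13 terminal taxa: seq20, seq23, seq33, seq35, seq39, seq41, seq56, seq69, seq70, seq74, seq83, seq88, seq89.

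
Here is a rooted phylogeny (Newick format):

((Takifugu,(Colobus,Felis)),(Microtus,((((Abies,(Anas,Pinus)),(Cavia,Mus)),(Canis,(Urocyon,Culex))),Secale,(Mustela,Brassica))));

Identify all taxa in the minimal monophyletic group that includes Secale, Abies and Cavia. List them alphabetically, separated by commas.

Abies, Anas, Brassica, Canis, Cavia, Culex, Mus, Mustela, Pinus, Secale, Urocyon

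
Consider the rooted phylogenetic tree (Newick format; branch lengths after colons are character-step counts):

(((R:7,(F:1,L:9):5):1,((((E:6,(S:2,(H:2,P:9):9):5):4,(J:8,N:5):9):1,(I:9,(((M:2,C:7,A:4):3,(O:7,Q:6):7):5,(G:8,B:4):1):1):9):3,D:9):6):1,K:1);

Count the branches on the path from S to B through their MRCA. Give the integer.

8

The MRCA of S and B is the node subtending (((E,(S,(H,P))),(J,N)),(I,(((M,C,A),(O,Q)),(G,B)))).
From S up to that node: 4 branches. From B up to the same node: 4 branches. Total: 4 + 4 = 8.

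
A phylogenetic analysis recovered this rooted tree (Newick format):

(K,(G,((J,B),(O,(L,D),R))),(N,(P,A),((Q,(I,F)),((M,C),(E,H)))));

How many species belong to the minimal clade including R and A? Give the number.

18

The MRCA of R and A is the root, so the clade is the entire tree.
That clade contains 18 terminal taxa: A, B, C, D, E, F, G, H, I, J, K, L, M, N, O, P, Q, R.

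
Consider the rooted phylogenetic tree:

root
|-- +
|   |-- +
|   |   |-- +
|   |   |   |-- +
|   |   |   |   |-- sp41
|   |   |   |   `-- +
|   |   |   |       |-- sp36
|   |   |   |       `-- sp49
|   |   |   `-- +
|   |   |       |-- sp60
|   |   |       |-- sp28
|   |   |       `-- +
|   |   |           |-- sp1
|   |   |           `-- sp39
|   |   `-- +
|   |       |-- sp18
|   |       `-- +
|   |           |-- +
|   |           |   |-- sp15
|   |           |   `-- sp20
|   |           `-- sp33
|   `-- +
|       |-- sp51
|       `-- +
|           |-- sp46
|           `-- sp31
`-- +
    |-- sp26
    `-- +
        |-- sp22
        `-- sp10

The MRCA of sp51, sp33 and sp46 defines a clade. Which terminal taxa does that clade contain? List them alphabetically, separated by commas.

Tracing sp51: it sits inside (sp51,(sp46,sp31)).
Tracing sp33: it sits inside ((sp15,sp20),sp33).
Tracing sp46: it sits inside (sp46,sp31).
The smallest clade enclosing all 3 is ((((sp41,(sp36,sp49)),(sp60,sp28,(sp1,sp39))),(sp18,((sp15,sp20),sp33))),(sp51,(sp46,sp31))); the answer is its 14 terminal taxa in alphabetical order.

sp1, sp15, sp18, sp20, sp28, sp31, sp33, sp36, sp39, sp41, sp46, sp49, sp51, sp60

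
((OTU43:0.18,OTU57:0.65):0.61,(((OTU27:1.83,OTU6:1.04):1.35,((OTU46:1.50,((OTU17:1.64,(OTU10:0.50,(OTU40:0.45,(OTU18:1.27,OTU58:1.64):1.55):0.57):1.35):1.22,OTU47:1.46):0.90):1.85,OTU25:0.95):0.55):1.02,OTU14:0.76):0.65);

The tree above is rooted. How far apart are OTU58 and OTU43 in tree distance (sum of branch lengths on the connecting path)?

The path runs OTU58 → … → MRCA → … → OTU43; the MRCA is the root of the tree.
Branch lengths along that path: 1.64 + 1.55 + 0.57 + 1.35 + 1.22 + 0.90 + 1.85 + 0.55 + 1.02 + 0.65 + 0.61 + 0.18 = 12.09.

12.09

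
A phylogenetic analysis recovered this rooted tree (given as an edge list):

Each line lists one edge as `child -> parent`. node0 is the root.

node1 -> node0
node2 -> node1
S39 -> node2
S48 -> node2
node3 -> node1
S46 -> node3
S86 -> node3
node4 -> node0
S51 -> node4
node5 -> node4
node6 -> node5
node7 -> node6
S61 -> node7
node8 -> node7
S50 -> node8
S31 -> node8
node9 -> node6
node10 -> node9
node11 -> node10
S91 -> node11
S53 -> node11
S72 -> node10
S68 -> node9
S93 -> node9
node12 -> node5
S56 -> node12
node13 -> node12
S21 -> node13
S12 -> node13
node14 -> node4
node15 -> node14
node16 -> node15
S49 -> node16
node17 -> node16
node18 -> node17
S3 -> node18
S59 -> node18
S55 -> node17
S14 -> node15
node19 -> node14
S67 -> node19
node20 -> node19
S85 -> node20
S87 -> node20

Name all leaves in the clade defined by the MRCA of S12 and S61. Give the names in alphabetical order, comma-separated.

S12, S21, S31, S50, S53, S56, S61, S68, S72, S91, S93

Tracing S12: it sits inside (S21,S12).
Tracing S61: it sits inside (S61,(S50,S31)).
The smallest clade enclosing both is (((S61,(S50,S31)),(((S91,S53),S72),S68,S93)),(S56,(S21,S12))); the answer is its 11 terminal taxa in alphabetical order.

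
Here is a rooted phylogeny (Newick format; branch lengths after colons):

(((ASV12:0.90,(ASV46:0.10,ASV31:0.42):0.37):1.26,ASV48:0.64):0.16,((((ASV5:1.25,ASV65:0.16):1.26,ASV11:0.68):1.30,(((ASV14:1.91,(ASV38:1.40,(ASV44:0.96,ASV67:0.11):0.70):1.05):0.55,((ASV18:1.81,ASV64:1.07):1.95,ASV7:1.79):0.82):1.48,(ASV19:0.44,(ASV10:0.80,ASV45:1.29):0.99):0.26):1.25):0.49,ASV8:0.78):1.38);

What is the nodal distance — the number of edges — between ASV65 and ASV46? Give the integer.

9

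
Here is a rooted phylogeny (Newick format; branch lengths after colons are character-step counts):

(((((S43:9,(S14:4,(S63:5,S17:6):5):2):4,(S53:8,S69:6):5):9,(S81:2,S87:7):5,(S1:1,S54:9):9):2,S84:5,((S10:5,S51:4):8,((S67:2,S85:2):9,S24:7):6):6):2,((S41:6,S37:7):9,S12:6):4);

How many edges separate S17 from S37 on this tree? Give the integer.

The MRCA of S17 and S37 is the root of the tree.
From S17 up to that node: 7 branches. From S37 up to the same node: 3 branches. Total: 7 + 3 = 10.

10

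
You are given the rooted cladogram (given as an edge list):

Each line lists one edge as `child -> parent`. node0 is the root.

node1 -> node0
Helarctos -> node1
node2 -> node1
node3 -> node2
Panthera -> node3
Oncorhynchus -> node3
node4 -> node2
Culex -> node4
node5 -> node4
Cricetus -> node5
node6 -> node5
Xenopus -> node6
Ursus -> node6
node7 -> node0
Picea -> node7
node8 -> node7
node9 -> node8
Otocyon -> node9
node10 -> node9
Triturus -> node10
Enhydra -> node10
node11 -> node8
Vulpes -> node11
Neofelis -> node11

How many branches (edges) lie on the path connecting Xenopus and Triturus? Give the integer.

The MRCA of Xenopus and Triturus is the root of the tree.
From Xenopus up to that node: 6 branches. From Triturus up to the same node: 5 branches. Total: 6 + 5 = 11.

11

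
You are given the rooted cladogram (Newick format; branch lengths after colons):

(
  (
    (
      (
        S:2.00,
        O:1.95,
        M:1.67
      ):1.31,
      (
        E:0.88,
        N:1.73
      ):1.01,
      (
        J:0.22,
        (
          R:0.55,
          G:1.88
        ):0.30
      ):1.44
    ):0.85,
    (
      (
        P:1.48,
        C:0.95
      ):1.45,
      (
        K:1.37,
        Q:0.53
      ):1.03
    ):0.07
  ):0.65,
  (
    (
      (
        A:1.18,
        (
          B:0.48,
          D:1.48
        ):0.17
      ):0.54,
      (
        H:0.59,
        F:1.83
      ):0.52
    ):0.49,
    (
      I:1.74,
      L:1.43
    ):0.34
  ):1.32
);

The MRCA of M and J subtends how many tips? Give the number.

The MRCA of M and J is the node subtending ((S,O,M),(E,N),(J,(R,G))).
That clade contains 8 terminal taxa: E, G, J, M, N, O, R, S.

8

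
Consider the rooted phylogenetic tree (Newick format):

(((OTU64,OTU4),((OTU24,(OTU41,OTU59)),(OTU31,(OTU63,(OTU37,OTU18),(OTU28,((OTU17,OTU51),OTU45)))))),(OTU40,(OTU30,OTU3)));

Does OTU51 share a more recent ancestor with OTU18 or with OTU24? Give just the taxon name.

The MRCA of OTU51 and OTU18 subtends (OTU63,(OTU37,OTU18),(OTU28,((OTU17,OTU51),OTU45))) (7 taxa).
The MRCA of OTU51 and OTU24 subtends ((OTU24,(OTU41,OTU59)),(OTU31,(OTU63,(OTU37,OTU18),(OTU28,((OTU17,OTU51),OTU45))))) (11 taxa).
The first is nested inside the second, so OTU51 shares a more recent common ancestor with OTU18.

OTU18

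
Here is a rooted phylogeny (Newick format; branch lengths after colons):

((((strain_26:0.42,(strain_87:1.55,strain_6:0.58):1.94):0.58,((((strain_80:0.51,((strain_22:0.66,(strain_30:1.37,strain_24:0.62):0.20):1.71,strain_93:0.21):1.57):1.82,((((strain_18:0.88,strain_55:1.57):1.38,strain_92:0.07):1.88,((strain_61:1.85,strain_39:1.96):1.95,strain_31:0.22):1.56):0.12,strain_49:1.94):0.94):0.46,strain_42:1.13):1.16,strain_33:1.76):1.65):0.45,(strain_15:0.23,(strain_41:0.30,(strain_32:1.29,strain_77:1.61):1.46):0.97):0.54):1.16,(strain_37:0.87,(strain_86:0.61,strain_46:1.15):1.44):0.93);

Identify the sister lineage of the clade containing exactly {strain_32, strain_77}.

The clade containing exactly {strain_32, strain_77} attaches to the tree at the node subtending (strain_41,(strain_32,strain_77)).
The other lineage descending from that same node — the sister group — is the single tip strain_41.

strain_41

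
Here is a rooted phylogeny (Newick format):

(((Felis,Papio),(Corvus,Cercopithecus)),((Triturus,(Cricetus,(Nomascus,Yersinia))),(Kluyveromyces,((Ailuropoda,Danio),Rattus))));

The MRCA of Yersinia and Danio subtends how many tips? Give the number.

8

The MRCA of Yersinia and Danio is the node subtending ((Triturus,(Cricetus,(Nomascus,Yersinia))),(Kluyveromyces,((Ailuropoda,Danio),Rattus))).
That clade contains 8 terminal taxa: Ailuropoda, Cricetus, Danio, Kluyveromyces, Nomascus, Rattus, Triturus, Yersinia.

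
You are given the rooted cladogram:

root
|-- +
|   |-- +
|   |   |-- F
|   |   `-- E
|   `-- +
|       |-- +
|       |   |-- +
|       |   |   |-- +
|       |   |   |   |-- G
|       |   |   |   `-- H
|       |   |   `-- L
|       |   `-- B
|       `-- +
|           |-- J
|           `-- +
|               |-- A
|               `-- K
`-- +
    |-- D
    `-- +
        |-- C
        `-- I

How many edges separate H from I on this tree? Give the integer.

9

The MRCA of H and I is the root of the tree.
From H up to that node: 6 branches. From I up to the same node: 3 branches. Total: 6 + 3 = 9.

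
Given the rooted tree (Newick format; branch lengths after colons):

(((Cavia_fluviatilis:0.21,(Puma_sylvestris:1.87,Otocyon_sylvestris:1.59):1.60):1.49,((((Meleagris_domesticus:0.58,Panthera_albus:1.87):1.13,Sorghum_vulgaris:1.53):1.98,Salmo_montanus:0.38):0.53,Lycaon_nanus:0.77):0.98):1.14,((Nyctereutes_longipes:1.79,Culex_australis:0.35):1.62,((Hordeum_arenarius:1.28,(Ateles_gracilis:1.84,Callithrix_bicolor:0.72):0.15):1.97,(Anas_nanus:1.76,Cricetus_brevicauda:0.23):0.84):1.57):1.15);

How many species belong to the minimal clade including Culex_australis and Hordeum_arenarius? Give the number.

The MRCA of Culex_australis and Hordeum_arenarius is the node subtending ((Nyctereutes_longipes,Culex_australis),((Hordeum_arenarius,(Ateles_gracilis,Callithrix_bicolor)),(Anas_nanus,Cricetus_brevicauda))).
That clade contains 7 terminal taxa: Anas_nanus, Ateles_gracilis, Callithrix_bicolor, Cricetus_brevicauda, Culex_australis, Hordeum_arenarius, Nyctereutes_longipes.

7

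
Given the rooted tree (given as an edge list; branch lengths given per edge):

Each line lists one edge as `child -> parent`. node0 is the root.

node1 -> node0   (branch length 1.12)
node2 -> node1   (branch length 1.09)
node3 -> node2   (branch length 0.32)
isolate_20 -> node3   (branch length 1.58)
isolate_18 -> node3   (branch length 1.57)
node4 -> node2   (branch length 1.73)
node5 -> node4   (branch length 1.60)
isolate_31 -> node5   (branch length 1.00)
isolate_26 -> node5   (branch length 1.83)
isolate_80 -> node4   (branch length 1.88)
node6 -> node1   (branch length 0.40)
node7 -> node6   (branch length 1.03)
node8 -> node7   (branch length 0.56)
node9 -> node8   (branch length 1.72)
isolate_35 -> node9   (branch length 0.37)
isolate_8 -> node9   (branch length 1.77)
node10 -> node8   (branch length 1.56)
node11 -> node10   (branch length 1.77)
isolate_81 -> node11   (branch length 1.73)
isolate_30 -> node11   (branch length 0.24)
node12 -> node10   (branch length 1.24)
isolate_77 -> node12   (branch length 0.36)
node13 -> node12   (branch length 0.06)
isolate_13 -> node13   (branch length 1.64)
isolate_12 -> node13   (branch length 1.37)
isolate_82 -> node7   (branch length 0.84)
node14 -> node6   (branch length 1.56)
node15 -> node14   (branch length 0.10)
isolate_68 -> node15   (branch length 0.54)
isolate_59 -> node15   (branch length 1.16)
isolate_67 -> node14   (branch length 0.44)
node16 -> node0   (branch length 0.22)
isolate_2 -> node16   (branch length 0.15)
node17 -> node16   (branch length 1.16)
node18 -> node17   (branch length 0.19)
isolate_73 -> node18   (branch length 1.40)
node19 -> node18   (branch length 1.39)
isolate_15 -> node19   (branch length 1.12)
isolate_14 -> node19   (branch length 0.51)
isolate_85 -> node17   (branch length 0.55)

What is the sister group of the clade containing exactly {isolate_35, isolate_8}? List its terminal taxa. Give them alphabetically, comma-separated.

The clade containing exactly {isolate_35, isolate_8} attaches to the tree at the node subtending ((isolate_35,isolate_8),((isolate_81,isolate_30),(isolate_77,(isolate_13,isolate_12)))).
The other lineage descending from that same node — the sister group — is ((isolate_81,isolate_30),(isolate_77,(isolate_13,isolate_12))); its 5 tips in alphabetical order are the answer.

isolate_12, isolate_13, isolate_30, isolate_77, isolate_81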